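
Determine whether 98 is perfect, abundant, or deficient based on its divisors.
deficient

Proper divisors of 98: sum = 1 + 2 + 7 + 14 + 49 = 73
Since 73 < 98, 98 is deficient.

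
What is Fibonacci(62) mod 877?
810

Matrix identity: Q^n = [[F_(n+1), F_n], [F_n, F_(n-1)]] with Q = [[1,1],[1,0]].
n = 62 = 111110₂. Square-and-multiply, entries mod 877:
Q^1 = [[1,1],[1,0]]
Q^3 = (Q^1)²·Q = [[3,2],[2,1]]
Q^7 = (Q^3)²·Q = [[21,13],[13,8]]
Q^15 = (Q^7)²·Q = [[110,610],[610,377]]
Q^31 = (Q^15)²·Q = [[718,74],[74,644]]
Q^62 = (Q^31)² = [[62,810],[810,129]]
F_62 mod 877 = Q^62[0][1] = 810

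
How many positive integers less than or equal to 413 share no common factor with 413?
348

413 = 7 × 59
φ(n) = n × ∏(1 - 1/p) for each prime p dividing n
φ(413) = 413 × (1 - 1/7) × (1 - 1/59) = 348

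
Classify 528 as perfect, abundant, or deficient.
abundant

Proper divisors of 528: sum = 1 + 2 + 3 + 4 + 6 + 8 + 11 + 12 + ... + 88 + 132 + 176 + 264 (19 divisors) = 960
Since 960 > 528, 528 is abundant.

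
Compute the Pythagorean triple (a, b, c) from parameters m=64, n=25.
(3471, 3200, 4721)

Euclid's formula: a = m² - n², b = 2mn, c = m² + n²
m = 64, n = 25
a = 64² - 25² = 4096 - 625 = 3471
b = 2 × 64 × 25 = 3200
c = 64² + 25² = 4096 + 625 = 4721
Verification: 3471² + 3200² = 12047841 + 10240000 = 22287841 = 4721² ✓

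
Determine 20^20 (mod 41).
1

Repeated squaring. Binary of 20 = 10100.
20^1 ≡ 20 (mod 41); 20^2 ≡ 31 (mod 41); 20^4 ≡ 18 (mod 41); 20^8 ≡ 37 (mod 41); 20^16 ≡ 16 (mod 41)
20^20 = 20^4 × 20^16 ≡ 1 (mod 41)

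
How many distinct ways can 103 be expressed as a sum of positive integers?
271248950

p(n) counts ways to write n as a sum of positive integers (order ignored).
Euler's pentagonal recurrence: p(k) = p(k-1) + p(k-2) - p(k-5) - p(k-7) + p(k-12) + p(k-15) - ... (offsets j(3j∓1)/2, signs ++--, p(0)=1, p(<0)=0).
DP table for k = 0..102: p(0)=1, p(1)=1, p(2)=2, p(3)=3, p(4)=5, p(5)=7, p(6)=11, p(7)=15, p(8)=22, p(9)=30, p(10)=42, p(11)=56, p(12)=77, p(13)=101, p(14)=135, p(15)=176, p(16)=231, p(17)=297, p(18)=385, p(19)=490, p(20)=627, p(21)=792, p(22)=1002, p(23)=1255, p(24)=1575, p(25)=1958, p(26)=2436, p(27)=3010, p(28)=3718, p(29)=4565, p(30)=5604, p(31)=6842, p(32)=8349, p(33)=10143, p(34)=12310, p(35)=14883, p(36)=17977, p(37)=21637, p(38)=26015, p(39)=31185, p(40)=37338, p(41)=44583, p(42)=53174, p(43)=63261, p(44)=75175, p(45)=89134, p(46)=105558, p(47)=124754, p(48)=147273, p(49)=173525, p(50)=204226, p(51)=239943, p(52)=281589, p(53)=329931, p(54)=386155, p(55)=451276, p(56)=526823, p(57)=614154, p(58)=715220, p(59)=831820, p(60)=966467, p(61)=1121505, p(62)=1300156, p(63)=1505499, p(64)=1741630, p(65)=2012558, p(66)=2323520, p(67)=2679689, p(68)=3087735, p(69)=3554345, p(70)=4087968, p(71)=4697205, p(72)=5392783, p(73)=6185689, p(74)=7089500, p(75)=8118264, p(76)=9289091, p(77)=10619863, p(78)=12132164, p(79)=13848650, p(80)=15796476, p(81)=18004327, p(82)=20506255, p(83)=23338469, p(84)=26543660, p(85)=30167357, p(86)=34262962, p(87)=38887673, p(88)=44108109, p(89)=49995925, p(90)=56634173, p(91)=64112359, p(92)=72533807, p(93)=82010177, p(94)=92669720, p(95)=104651419, p(96)=118114304, p(97)=133230930, p(98)=150198136, p(99)=169229875, p(100)=190569292, p(101)=214481126, p(102)=241265379.
Final step: p(103) = p(102) + p(101) - p(98) - p(96) + p(91) + p(88) - p(81) - p(77) + p(68) + p(63) - p(52) - p(46) + p(33) + p(26) - p(11) - p(3)
= 241265379 + 214481126 - 150198136 - 118114304 + 64112359 + 44108109 - 18004327 - 10619863 + 3087735 + 1505499 - 281589 - 105558 + 10143 + 2436 - 56 - 3
= 271248950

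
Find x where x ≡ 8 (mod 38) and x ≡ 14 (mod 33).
806

Using Chinese Remainder Theorem:
M = 38 × 33 = 1254
M1 = 33, M2 = 38
y1 = 33^(-1) mod 38 = 15
y2 = 38^(-1) mod 33 = 20
x = (8×33×15 + 14×38×20) mod 1254 = 806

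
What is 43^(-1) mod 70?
57

gcd(43, 70) = 1, so the inverse exists.
Extended Euclidean algorithm on (70, 43):
70 = 1 × 43 + 27  ⟹  27 = (1)·70 + (-1)·43
43 = 1 × 27 + 16  ⟹  16 = (-1)·70 + (2)·43
27 = 1 × 16 + 11  ⟹  11 = (2)·70 + (-3)·43
16 = 1 × 11 + 5  ⟹  5 = (-3)·70 + (5)·43
11 = 2 × 5 + 1  ⟹  1 = (8)·70 + (-13)·43
So (-13)·43 ≡ 1 (mod 70), i.e. 43^(-1) ≡ -13 ≡ 57 (mod 70).
Check: 43 × 57 = 2451 ≡ 1 (mod 70)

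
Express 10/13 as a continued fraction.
[0; 1, 3, 3]

Euclidean algorithm steps:
10 = 0 × 13 + 10
13 = 1 × 10 + 3
10 = 3 × 3 + 1
3 = 3 × 1 + 0
Continued fraction: [0; 1, 3, 3]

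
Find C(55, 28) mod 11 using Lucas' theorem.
0

Using Lucas' theorem:
Write n=55 and k=28 in base 11:
n in base 11: [5, 0]
k in base 11: [2, 6]
C(55,28) mod 11 = ∏ C(n_i, k_i) mod 11
Digit binomials (mod 11): C(5,2) = 10; C(0,6) = 0 (k_i > n_i)
Product: 10 × 0 = 0 ≡ 0 (mod 11)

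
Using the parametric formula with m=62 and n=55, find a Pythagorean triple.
(819, 6820, 6869)

Euclid's formula: a = m² - n², b = 2mn, c = m² + n²
m = 62, n = 55
a = 62² - 55² = 3844 - 3025 = 819
b = 2 × 62 × 55 = 6820
c = 62² + 55² = 3844 + 3025 = 6869
Verification: 819² + 6820² = 670761 + 46512400 = 47183161 = 6869² ✓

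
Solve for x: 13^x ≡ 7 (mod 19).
12

Baby-step giant-step with step n = ⌈√19⌉ = 5.
Baby steps 13^j mod 19 (j:value) for j=0..4: 0:1, 1:13, 2:17, 3:12, 4:4.
Giant-step multiplier: 13^(-5) ≡ 13^(18-5) = 13^13 ≡ 15 (mod 19).
Giant steps γ_i = 7·15^i mod 19: γ_0=7, γ_1=10, γ_2=17 (in table at j=2).
x = i·n + j = 2·5 + 2 = 12.
Check: 13^12 ≡ 7 (mod 19).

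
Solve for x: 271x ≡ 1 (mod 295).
86

gcd(271, 295) = 1, so the inverse exists.
Extended Euclidean algorithm on (295, 271):
295 = 1 × 271 + 24  ⟹  24 = (1)·295 + (-1)·271
271 = 11 × 24 + 7  ⟹  7 = (-11)·295 + (12)·271
24 = 3 × 7 + 3  ⟹  3 = (34)·295 + (-37)·271
7 = 2 × 3 + 1  ⟹  1 = (-79)·295 + (86)·271
So (86)·271 ≡ 1 (mod 295), i.e. 271^(-1) ≡ 86 (mod 295).
Check: 271 × 86 = 23306 ≡ 1 (mod 295)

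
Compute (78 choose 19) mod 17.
10

Using Lucas' theorem:
Write n=78 and k=19 in base 17:
n in base 17: [4, 10]
k in base 17: [1, 2]
C(78,19) mod 17 = ∏ C(n_i, k_i) mod 17
Digit binomials (mod 17): C(4,1) = 4; C(10,2) = 45 ≡ 11
Product: 4 × 11 = 44 ≡ 10 (mod 17)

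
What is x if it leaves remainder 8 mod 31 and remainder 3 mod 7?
101

Using Chinese Remainder Theorem:
M = 31 × 7 = 217
M1 = 7, M2 = 31
y1 = 7^(-1) mod 31 = 9
y2 = 31^(-1) mod 7 = 5
x = (8×7×9 + 3×31×5) mod 217 = 101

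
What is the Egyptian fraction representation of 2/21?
1/11 + 1/231

Greedy algorithm:
2/21: ceiling(21/2) = 11, use 1/11
1/231: ceiling(231/1) = 231, use 1/231
Result: 2/21 = 1/11 + 1/231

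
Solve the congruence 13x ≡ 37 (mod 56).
x ≡ 33 (mod 56)

gcd(13, 56) = 1, which divides 37, so solutions exist.
Find 13^(-1) mod 56 by the extended Euclidean algorithm:
56 = 4 × 13 + 4  ⟹  4 = (1)·56 + (-4)·13
13 = 3 × 4 + 1  ⟹  1 = (-3)·56 + (13)·13
So (13)·13 ≡ 1 (mod 56), i.e. 13^(-1) ≡ 13 (mod 56).
x ≡ 13 × 37 = 481 ≡ 33 (mod 56).
Check: 13 × 33 = 429 ≡ 37 (mod 56).
Unique solution: x ≡ 33 (mod 56)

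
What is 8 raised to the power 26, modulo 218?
64

Repeated squaring. Binary of 26 = 11010.
8^1 ≡ 8 (mod 218); 8^2 ≡ 64 (mod 218); 8^4 ≡ 172 (mod 218); 8^8 ≡ 154 (mod 218); 8^16 ≡ 172 (mod 218)
8^26 = 8^2 × 8^8 × 8^16 ≡ 64 (mod 218)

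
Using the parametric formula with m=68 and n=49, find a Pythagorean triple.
(2223, 6664, 7025)

Euclid's formula: a = m² - n², b = 2mn, c = m² + n²
m = 68, n = 49
a = 68² - 49² = 4624 - 2401 = 2223
b = 2 × 68 × 49 = 6664
c = 68² + 49² = 4624 + 2401 = 7025
Verification: 2223² + 6664² = 4941729 + 44408896 = 49350625 = 7025² ✓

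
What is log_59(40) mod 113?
49

Baby-step giant-step with step n = ⌈√113⌉ = 11.
Baby steps 59^j mod 113 (j:value) for j=0..10: 0:1, 1:59, 2:91, 3:58, 4:32, 5:80, 6:87, 7:48, 8:7, 9:74, 10:72.
Giant-step multiplier: 59^(-11) ≡ 59^(112-11) = 59^101 ≡ 27 (mod 113).
Giant steps γ_i = 40·27^i mod 113: γ_0=40, γ_1=63, γ_2=6, γ_3=49, γ_4=80 (in table at j=5).
x = i·n + j = 4·11 + 5 = 49.
Check: 59^49 ≡ 40 (mod 113).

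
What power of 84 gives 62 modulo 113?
46

Baby-step giant-step with step n = ⌈√113⌉ = 11.
Baby steps 84^j mod 113 (j:value) for j=0..10: 0:1, 1:84, 2:50, 3:19, 4:14, 5:46, 6:22, 7:40, 8:83, 9:79, 10:82.
Giant-step multiplier: 84^(-11) ≡ 84^(112-11) = 84^101 ≡ 45 (mod 113).
Giant steps γ_i = 62·45^i mod 113: γ_0=62, γ_1=78, γ_2=7, γ_3=89, γ_4=50 (in table at j=2).
x = i·n + j = 4·11 + 2 = 46.
Check: 84^46 ≡ 62 (mod 113).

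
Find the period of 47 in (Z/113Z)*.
112

113 is prime, so ord(47) divides φ(113) = 112.
Divisors of 112: 1, 2, 4, 7, 8, 14, 16, 28, 56, 112.
Repeated squaring: 47^1 ≡ 47, 47^2 ≡ 62, 47^4 ≡ 2, 47^8 ≡ 4, 47^16 ≡ 16, 47^32 ≡ 30, 47^64 ≡ 109 (mod 113).
Test 47^d mod 113 for each divisor d in increasing order:
47^1 ≡ 47
47^2 ≡ 62
47^4 ≡ 2
47^7 = 47^4·47^2·47^1 ≡ 65
47^8 ≡ 4
47^14 = 47^8·47^4·47^2 ≡ 44
47^16 ≡ 16
47^28 = 47^16·47^8·47^4 ≡ 15
47^56 = 47^32·47^16·47^8 ≡ 112
47^112 = 47^64·47^32·47^16 ≡ 1  ← first divisor giving 1
The order is 112.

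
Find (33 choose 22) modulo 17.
16

Using Lucas' theorem:
Write n=33 and k=22 in base 17:
n in base 17: [1, 16]
k in base 17: [1, 5]
C(33,22) mod 17 = ∏ C(n_i, k_i) mod 17
Digit binomials (mod 17): C(1,1) = 1; C(16,5) = 4368 ≡ 16
Product: 1 × 16 = 16 ≡ 16 (mod 17)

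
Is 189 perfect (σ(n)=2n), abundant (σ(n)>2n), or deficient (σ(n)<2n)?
deficient

Proper divisors of 189: sum = 1 + 3 + 7 + 9 + 21 + 27 + 63 = 131
Since 131 < 189, 189 is deficient.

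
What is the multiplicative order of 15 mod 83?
82

83 is prime, so ord(15) divides φ(83) = 82.
Divisors of 82: 1, 2, 41, 82.
Repeated squaring: 15^1 ≡ 15, 15^2 ≡ 59, 15^4 ≡ 78, 15^8 ≡ 25, 15^16 ≡ 44, 15^32 ≡ 27, 15^64 ≡ 65 (mod 83).
Test 15^d mod 83 for each divisor d in increasing order:
15^1 ≡ 15
15^2 ≡ 59
15^41 = 15^32·15^8·15^1 ≡ 82
15^82 = 15^64·15^16·15^2 ≡ 1  ← first divisor giving 1
The order is 82.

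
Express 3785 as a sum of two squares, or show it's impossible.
8² + 61² (a=8, b=61)

Factorization: 3785 = 5 × 757
By Fermat: n is sum of two squares iff every prime p ≡ 3 (mod 4) appears to even power.
All primes ≡ 3 (mod 4) appear to even power.
Search a = 0, 1, 2, … for 3785 - a² a perfect square: first hit at a = 8: 3785 - 64 = 3721 = 61².
3785 = 8² + 61² = 64 + 3721 ✓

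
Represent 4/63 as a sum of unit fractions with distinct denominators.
1/16 + 1/1008

Greedy algorithm:
4/63: ceiling(63/4) = 16, use 1/16
1/1008: ceiling(1008/1) = 1008, use 1/1008
Result: 4/63 = 1/16 + 1/1008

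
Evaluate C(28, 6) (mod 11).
1

Using Lucas' theorem:
Write n=28 and k=6 in base 11:
n in base 11: [2, 6]
k in base 11: [0, 6]
C(28,6) mod 11 = ∏ C(n_i, k_i) mod 11
Digit binomials (mod 11): C(2,0) = 1; C(6,6) = 1
Product: 1 × 1 = 1 ≡ 1 (mod 11)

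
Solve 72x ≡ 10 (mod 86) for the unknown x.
x ≡ 30 (mod 43)

gcd(72, 86) = 2, which divides 10, so solutions exist.
Divide through by 2: 36x ≡ 5 (mod 43).
Find 36^(-1) mod 43 by the extended Euclidean algorithm:
43 = 1 × 36 + 7  ⟹  7 = (1)·43 + (-1)·36
36 = 5 × 7 + 1  ⟹  1 = (-5)·43 + (6)·36
So (6)·36 ≡ 1 (mod 43), i.e. 36^(-1) ≡ 6 (mod 43).
x ≡ 6 × 5 = 30 ≡ 30 (mod 43).
Check: 72 × 30 = 2160 ≡ 10 (mod 86).
x ≡ 30 (mod 43), giving 2 solutions mod 86.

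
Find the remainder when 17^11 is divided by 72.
17

Repeated squaring. Binary of 11 = 1011.
17^1 ≡ 17 (mod 72); 17^2 ≡ 1 (mod 72); 17^4 ≡ 1 (mod 72); 17^8 ≡ 1 (mod 72)
17^11 = 17^1 × 17^2 × 17^8 ≡ 17 (mod 72)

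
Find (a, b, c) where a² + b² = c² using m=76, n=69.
(1015, 10488, 10537)

Euclid's formula: a = m² - n², b = 2mn, c = m² + n²
m = 76, n = 69
a = 76² - 69² = 5776 - 4761 = 1015
b = 2 × 76 × 69 = 10488
c = 76² + 69² = 5776 + 4761 = 10537
Verification: 1015² + 10488² = 1030225 + 109998144 = 111028369 = 10537² ✓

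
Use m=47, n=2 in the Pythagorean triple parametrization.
(2205, 188, 2213)

Euclid's formula: a = m² - n², b = 2mn, c = m² + n²
m = 47, n = 2
a = 47² - 2² = 2209 - 4 = 2205
b = 2 × 47 × 2 = 188
c = 47² + 2² = 2209 + 4 = 2213
Verification: 2205² + 188² = 4862025 + 35344 = 4897369 = 2213² ✓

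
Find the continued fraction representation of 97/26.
[3; 1, 2, 1, 2, 2]

Euclidean algorithm steps:
97 = 3 × 26 + 19
26 = 1 × 19 + 7
19 = 2 × 7 + 5
7 = 1 × 5 + 2
5 = 2 × 2 + 1
2 = 2 × 1 + 0
Continued fraction: [3; 1, 2, 1, 2, 2]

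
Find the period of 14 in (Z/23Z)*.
22

23 is prime, so ord(14) divides φ(23) = 22.
Divisors of 22: 1, 2, 11, 22.
Repeated squaring: 14^1 ≡ 14, 14^2 ≡ 12, 14^4 ≡ 6, 14^8 ≡ 13, 14^16 ≡ 8 (mod 23).
Test 14^d mod 23 for each divisor d in increasing order:
14^1 ≡ 14
14^2 ≡ 12
14^11 = 14^8·14^2·14^1 ≡ 22
14^22 = 14^16·14^4·14^2 ≡ 1  ← first divisor giving 1
The order is 22.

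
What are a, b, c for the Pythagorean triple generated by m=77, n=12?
(5785, 1848, 6073)

Euclid's formula: a = m² - n², b = 2mn, c = m² + n²
m = 77, n = 12
a = 77² - 12² = 5929 - 144 = 5785
b = 2 × 77 × 12 = 1848
c = 77² + 12² = 5929 + 144 = 6073
Verification: 5785² + 1848² = 33466225 + 3415104 = 36881329 = 6073² ✓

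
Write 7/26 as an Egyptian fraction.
1/4 + 1/52

Greedy algorithm:
7/26: ceiling(26/7) = 4, use 1/4
1/52: ceiling(52/1) = 52, use 1/52
Result: 7/26 = 1/4 + 1/52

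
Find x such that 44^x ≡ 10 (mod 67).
10

Baby-step giant-step with step n = ⌈√67⌉ = 9.
Baby steps 44^j mod 67 (j:value) for j=0..8: 0:1, 1:44, 2:60, 3:27, 4:49, 5:12, 6:59, 7:50, 8:56.
Giant-step multiplier: 44^(-9) ≡ 44^(66-9) = 44^57 ≡ 58 (mod 67).
Giant steps γ_i = 10·58^i mod 67: γ_0=10, γ_1=44 (in table at j=1).
x = i·n + j = 1·9 + 1 = 10.
Check: 44^10 ≡ 10 (mod 67).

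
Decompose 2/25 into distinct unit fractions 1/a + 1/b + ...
1/13 + 1/325

Greedy algorithm:
2/25: ceiling(25/2) = 13, use 1/13
1/325: ceiling(325/1) = 325, use 1/325
Result: 2/25 = 1/13 + 1/325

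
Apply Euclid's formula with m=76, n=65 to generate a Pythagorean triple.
(1551, 9880, 10001)

Euclid's formula: a = m² - n², b = 2mn, c = m² + n²
m = 76, n = 65
a = 76² - 65² = 5776 - 4225 = 1551
b = 2 × 76 × 65 = 9880
c = 76² + 65² = 5776 + 4225 = 10001
Verification: 1551² + 9880² = 2405601 + 97614400 = 100020001 = 10001² ✓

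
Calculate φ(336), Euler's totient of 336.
96

336 = 2^4 × 3 × 7
φ(n) = n × ∏(1 - 1/p) for each prime p dividing n
φ(336) = 336 × (1 - 1/2) × (1 - 1/3) × (1 - 1/7) = 96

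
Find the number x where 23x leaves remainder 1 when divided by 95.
62

gcd(23, 95) = 1, so the inverse exists.
Extended Euclidean algorithm on (95, 23):
95 = 4 × 23 + 3  ⟹  3 = (1)·95 + (-4)·23
23 = 7 × 3 + 2  ⟹  2 = (-7)·95 + (29)·23
3 = 1 × 2 + 1  ⟹  1 = (8)·95 + (-33)·23
So (-33)·23 ≡ 1 (mod 95), i.e. 23^(-1) ≡ -33 ≡ 62 (mod 95).
Check: 23 × 62 = 1426 ≡ 1 (mod 95)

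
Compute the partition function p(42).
53174

p(n) counts ways to write n as a sum of positive integers (order ignored).
Euler's pentagonal recurrence: p(k) = p(k-1) + p(k-2) - p(k-5) - p(k-7) + p(k-12) + p(k-15) - ... (offsets j(3j∓1)/2, signs ++--, p(0)=1, p(<0)=0).
DP table for k = 0..41: p(0)=1, p(1)=1, p(2)=2, p(3)=3, p(4)=5, p(5)=7, p(6)=11, p(7)=15, p(8)=22, p(9)=30, p(10)=42, p(11)=56, p(12)=77, p(13)=101, p(14)=135, p(15)=176, p(16)=231, p(17)=297, p(18)=385, p(19)=490, p(20)=627, p(21)=792, p(22)=1002, p(23)=1255, p(24)=1575, p(25)=1958, p(26)=2436, p(27)=3010, p(28)=3718, p(29)=4565, p(30)=5604, p(31)=6842, p(32)=8349, p(33)=10143, p(34)=12310, p(35)=14883, p(36)=17977, p(37)=21637, p(38)=26015, p(39)=31185, p(40)=37338, p(41)=44583.
Final step: p(42) = p(41) + p(40) - p(37) - p(35) + p(30) + p(27) - p(20) - p(16) + p(7) + p(2)
= 44583 + 37338 - 21637 - 14883 + 5604 + 3010 - 627 - 231 + 15 + 2
= 53174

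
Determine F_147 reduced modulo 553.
429

Matrix identity: Q^n = [[F_(n+1), F_n], [F_n, F_(n-1)]] with Q = [[1,1],[1,0]].
n = 147 = 10010011₂. Square-and-multiply, entries mod 553:
Q^1 = [[1,1],[1,0]]
Q^2 = (Q^1)² = [[2,1],[1,1]]
Q^4 = (Q^2)² = [[5,3],[3,2]]
Q^9 = (Q^4)²·Q = [[55,34],[34,21]]
Q^18 = (Q^9)² = [[310,372],[372,491]]
Q^36 = (Q^18)² = [[12,458],[458,107]]
Q^73 = (Q^36)²·Q = [[76,321],[321,308]]
Q^147 = (Q^73)²·Q = [[374,429],[429,498]]
F_147 mod 553 = Q^147[0][1] = 429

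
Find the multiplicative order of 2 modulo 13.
12

13 is prime, so ord(2) divides φ(13) = 12.
Divisors of 12: 1, 2, 3, 4, 6, 12.
Repeated squaring: 2^1 ≡ 2, 2^2 ≡ 4, 2^4 ≡ 3, 2^8 ≡ 9 (mod 13).
Test 2^d mod 13 for each divisor d in increasing order:
2^1 ≡ 2
2^2 ≡ 4
2^3 = 2^2·2^1 ≡ 8
2^4 ≡ 3
2^6 = 2^4·2^2 ≡ 12
2^12 = 2^8·2^4 ≡ 1  ← first divisor giving 1
The order is 12.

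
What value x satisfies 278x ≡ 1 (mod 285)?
122

gcd(278, 285) = 1, so the inverse exists.
Extended Euclidean algorithm on (285, 278):
285 = 1 × 278 + 7  ⟹  7 = (1)·285 + (-1)·278
278 = 39 × 7 + 5  ⟹  5 = (-39)·285 + (40)·278
7 = 1 × 5 + 2  ⟹  2 = (40)·285 + (-41)·278
5 = 2 × 2 + 1  ⟹  1 = (-119)·285 + (122)·278
So (122)·278 ≡ 1 (mod 285), i.e. 278^(-1) ≡ 122 (mod 285).
Check: 278 × 122 = 33916 ≡ 1 (mod 285)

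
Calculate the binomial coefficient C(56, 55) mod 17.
5

Using Lucas' theorem:
Write n=56 and k=55 in base 17:
n in base 17: [3, 5]
k in base 17: [3, 4]
C(56,55) mod 17 = ∏ C(n_i, k_i) mod 17
Digit binomials (mod 17): C(3,3) = 1; C(5,4) = 5
Product: 1 × 5 = 5 ≡ 5 (mod 17)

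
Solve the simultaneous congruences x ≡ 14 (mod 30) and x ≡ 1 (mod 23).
254

Using Chinese Remainder Theorem:
M = 30 × 23 = 690
M1 = 23, M2 = 30
y1 = 23^(-1) mod 30 = 17
y2 = 30^(-1) mod 23 = 10
x = (14×23×17 + 1×30×10) mod 690 = 254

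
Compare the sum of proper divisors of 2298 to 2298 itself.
abundant

Proper divisors of 2298: sum = 1 + 2 + 3 + 6 + 383 + 766 + 1149 = 2310
Since 2310 > 2298, 2298 is abundant.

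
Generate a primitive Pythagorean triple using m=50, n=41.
(819, 4100, 4181)

Euclid's formula: a = m² - n², b = 2mn, c = m² + n²
m = 50, n = 41
a = 50² - 41² = 2500 - 1681 = 819
b = 2 × 50 × 41 = 4100
c = 50² + 41² = 2500 + 1681 = 4181
Verification: 819² + 4100² = 670761 + 16810000 = 17480761 = 4181² ✓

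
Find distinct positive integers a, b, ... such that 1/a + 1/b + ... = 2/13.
1/7 + 1/91

Greedy algorithm:
2/13: ceiling(13/2) = 7, use 1/7
1/91: ceiling(91/1) = 91, use 1/91
Result: 2/13 = 1/7 + 1/91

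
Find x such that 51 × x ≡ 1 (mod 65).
51

gcd(51, 65) = 1, so the inverse exists.
Extended Euclidean algorithm on (65, 51):
65 = 1 × 51 + 14  ⟹  14 = (1)·65 + (-1)·51
51 = 3 × 14 + 9  ⟹  9 = (-3)·65 + (4)·51
14 = 1 × 9 + 5  ⟹  5 = (4)·65 + (-5)·51
9 = 1 × 5 + 4  ⟹  4 = (-7)·65 + (9)·51
5 = 1 × 4 + 1  ⟹  1 = (11)·65 + (-14)·51
So (-14)·51 ≡ 1 (mod 65), i.e. 51^(-1) ≡ -14 ≡ 51 (mod 65).
Check: 51 × 51 = 2601 ≡ 1 (mod 65)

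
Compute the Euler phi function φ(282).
92

282 = 2 × 3 × 47
φ(n) = n × ∏(1 - 1/p) for each prime p dividing n
φ(282) = 282 × (1 - 1/2) × (1 - 1/3) × (1 - 1/47) = 92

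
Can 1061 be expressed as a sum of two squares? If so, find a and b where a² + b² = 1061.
10² + 31² (a=10, b=31)

Factorization: 1061 = 1061
By Fermat: n is sum of two squares iff every prime p ≡ 3 (mod 4) appears to even power.
All primes ≡ 3 (mod 4) appear to even power.
Search a = 0, 1, 2, … for 1061 - a² a perfect square: first hit at a = 10: 1061 - 100 = 961 = 31².
1061 = 10² + 31² = 100 + 961 ✓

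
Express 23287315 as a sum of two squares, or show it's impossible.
Not possible

Factorization: 23287315 = 5 × 167^3
By Fermat: n is sum of two squares iff every prime p ≡ 3 (mod 4) appears to even power.
Prime(s) ≡ 3 (mod 4) with odd exponent: [(167, 3)]
Therefore 23287315 cannot be expressed as a² + b².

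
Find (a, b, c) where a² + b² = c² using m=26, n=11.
(555, 572, 797)

Euclid's formula: a = m² - n², b = 2mn, c = m² + n²
m = 26, n = 11
a = 26² - 11² = 676 - 121 = 555
b = 2 × 26 × 11 = 572
c = 26² + 11² = 676 + 121 = 797
Verification: 555² + 572² = 308025 + 327184 = 635209 = 797² ✓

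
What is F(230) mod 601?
537

Matrix identity: Q^n = [[F_(n+1), F_n], [F_n, F_(n-1)]] with Q = [[1,1],[1,0]].
n = 230 = 11100110₂. Square-and-multiply, entries mod 601:
Q^1 = [[1,1],[1,0]]
Q^3 = (Q^1)²·Q = [[3,2],[2,1]]
Q^7 = (Q^3)²·Q = [[21,13],[13,8]]
Q^14 = (Q^7)² = [[9,377],[377,233]]
Q^28 = (Q^14)² = [[374,483],[483,492]]
Q^57 = (Q^28)²·Q = [[527,545],[545,583]]
Q^115 = (Q^57)²·Q = [[542,198],[198,344]]
Q^230 = (Q^115)² = [[14,537],[537,78]]
F_230 mod 601 = Q^230[0][1] = 537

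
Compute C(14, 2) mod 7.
0

Using Lucas' theorem:
Write n=14 and k=2 in base 7:
n in base 7: [2, 0]
k in base 7: [0, 2]
C(14,2) mod 7 = ∏ C(n_i, k_i) mod 7
Digit binomials (mod 7): C(2,0) = 1; C(0,2) = 0 (k_i > n_i)
Product: 1 × 0 = 0 ≡ 0 (mod 7)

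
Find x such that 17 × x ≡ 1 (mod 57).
47

gcd(17, 57) = 1, so the inverse exists.
Extended Euclidean algorithm on (57, 17):
57 = 3 × 17 + 6  ⟹  6 = (1)·57 + (-3)·17
17 = 2 × 6 + 5  ⟹  5 = (-2)·57 + (7)·17
6 = 1 × 5 + 1  ⟹  1 = (3)·57 + (-10)·17
So (-10)·17 ≡ 1 (mod 57), i.e. 17^(-1) ≡ -10 ≡ 47 (mod 57).
Check: 17 × 47 = 799 ≡ 1 (mod 57)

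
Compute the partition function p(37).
21637

p(n) counts ways to write n as a sum of positive integers (order ignored).
Euler's pentagonal recurrence: p(k) = p(k-1) + p(k-2) - p(k-5) - p(k-7) + p(k-12) + p(k-15) - ... (offsets j(3j∓1)/2, signs ++--, p(0)=1, p(<0)=0).
DP table for k = 0..36: p(0)=1, p(1)=1, p(2)=2, p(3)=3, p(4)=5, p(5)=7, p(6)=11, p(7)=15, p(8)=22, p(9)=30, p(10)=42, p(11)=56, p(12)=77, p(13)=101, p(14)=135, p(15)=176, p(16)=231, p(17)=297, p(18)=385, p(19)=490, p(20)=627, p(21)=792, p(22)=1002, p(23)=1255, p(24)=1575, p(25)=1958, p(26)=2436, p(27)=3010, p(28)=3718, p(29)=4565, p(30)=5604, p(31)=6842, p(32)=8349, p(33)=10143, p(34)=12310, p(35)=14883, p(36)=17977.
Final step: p(37) = p(36) + p(35) - p(32) - p(30) + p(25) + p(22) - p(15) - p(11) + p(2)
= 17977 + 14883 - 8349 - 5604 + 1958 + 1002 - 176 - 56 + 2
= 21637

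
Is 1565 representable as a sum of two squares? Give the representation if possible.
11² + 38² (a=11, b=38)

Factorization: 1565 = 5 × 313
By Fermat: n is sum of two squares iff every prime p ≡ 3 (mod 4) appears to even power.
All primes ≡ 3 (mod 4) appear to even power.
Search a = 0, 1, 2, … for 1565 - a² a perfect square: first hit at a = 11: 1565 - 121 = 1444 = 38².
1565 = 11² + 38² = 121 + 1444 ✓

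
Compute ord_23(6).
11

23 is prime, so ord(6) divides φ(23) = 22.
Divisors of 22: 1, 2, 11, 22.
Repeated squaring: 6^1 ≡ 6, 6^2 ≡ 13, 6^4 ≡ 8, 6^8 ≡ 18, 6^16 ≡ 2 (mod 23).
Test 6^d mod 23 for each divisor d in increasing order:
6^1 ≡ 6
6^2 ≡ 13
6^11 = 6^8·6^2·6^1 ≡ 1  ← first divisor giving 1
The order is 11.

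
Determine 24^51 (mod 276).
24

Repeated squaring. Binary of 51 = 110011.
24^1 ≡ 24 (mod 276); 24^2 ≡ 24 (mod 276); 24^4 ≡ 24 (mod 276); 24^8 ≡ 24 (mod 276); 24^16 ≡ 24 (mod 276); 24^32 ≡ 24 (mod 276)
24^51 = 24^1 × 24^2 × 24^16 × 24^32 ≡ 24 (mod 276)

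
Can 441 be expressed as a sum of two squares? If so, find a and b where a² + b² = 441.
0² + 21² (a=0, b=21)

Factorization: 441 = 3^2 × 7^2
By Fermat: n is sum of two squares iff every prime p ≡ 3 (mod 4) appears to even power.
All primes ≡ 3 (mod 4) appear to even power.
Search a = 0, 1, 2, … for 441 - a² a perfect square: first hit at a = 0: 441 - 0 = 441 = 21².
441 = 0² + 21² = 0 + 441 ✓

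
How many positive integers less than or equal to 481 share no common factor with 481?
432

481 = 13 × 37
φ(n) = n × ∏(1 - 1/p) for each prime p dividing n
φ(481) = 481 × (1 - 1/13) × (1 - 1/37) = 432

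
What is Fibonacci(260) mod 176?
77

Matrix identity: Q^n = [[F_(n+1), F_n], [F_n, F_(n-1)]] with Q = [[1,1],[1,0]].
n = 260 = 100000100₂. Square-and-multiply, entries mod 176:
Q^1 = [[1,1],[1,0]]
Q^2 = (Q^1)² = [[2,1],[1,1]]
Q^4 = (Q^2)² = [[5,3],[3,2]]
Q^8 = (Q^4)² = [[34,21],[21,13]]
Q^16 = (Q^8)² = [[13,107],[107,82]]
Q^32 = (Q^16)² = [[2,133],[133,45]]
Q^65 = (Q^32)²·Q = [[8,93],[93,91]]
Q^130 = (Q^65)² = [[89,55],[55,34]]
Q^260 = (Q^130)² = [[34,77],[77,133]]
F_260 mod 176 = Q^260[0][1] = 77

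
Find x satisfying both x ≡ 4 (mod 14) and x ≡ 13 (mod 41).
382

Using Chinese Remainder Theorem:
M = 14 × 41 = 574
M1 = 41, M2 = 14
y1 = 41^(-1) mod 14 = 13
y2 = 14^(-1) mod 41 = 3
x = (4×41×13 + 13×14×3) mod 574 = 382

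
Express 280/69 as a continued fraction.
[4; 17, 4]

Euclidean algorithm steps:
280 = 4 × 69 + 4
69 = 17 × 4 + 1
4 = 4 × 1 + 0
Continued fraction: [4; 17, 4]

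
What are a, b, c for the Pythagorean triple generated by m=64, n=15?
(3871, 1920, 4321)

Euclid's formula: a = m² - n², b = 2mn, c = m² + n²
m = 64, n = 15
a = 64² - 15² = 4096 - 225 = 3871
b = 2 × 64 × 15 = 1920
c = 64² + 15² = 4096 + 225 = 4321
Verification: 3871² + 1920² = 14984641 + 3686400 = 18671041 = 4321² ✓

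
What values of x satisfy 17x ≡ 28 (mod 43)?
x ≡ 32 (mod 43)

gcd(17, 43) = 1, which divides 28, so solutions exist.
Find 17^(-1) mod 43 by the extended Euclidean algorithm:
43 = 2 × 17 + 9  ⟹  9 = (1)·43 + (-2)·17
17 = 1 × 9 + 8  ⟹  8 = (-1)·43 + (3)·17
9 = 1 × 8 + 1  ⟹  1 = (2)·43 + (-5)·17
So (-5)·17 ≡ 1 (mod 43), i.e. 17^(-1) ≡ -5 ≡ 38 (mod 43).
x ≡ 38 × 28 = 1064 ≡ 32 (mod 43).
Check: 17 × 32 = 544 ≡ 28 (mod 43).
Unique solution: x ≡ 32 (mod 43)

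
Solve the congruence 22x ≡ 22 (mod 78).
x ≡ 1 (mod 39)

gcd(22, 78) = 2, which divides 22, so solutions exist.
Divide through by 2: 11x ≡ 11 (mod 39).
Find 11^(-1) mod 39 by the extended Euclidean algorithm:
39 = 3 × 11 + 6  ⟹  6 = (1)·39 + (-3)·11
11 = 1 × 6 + 5  ⟹  5 = (-1)·39 + (4)·11
6 = 1 × 5 + 1  ⟹  1 = (2)·39 + (-7)·11
So (-7)·11 ≡ 1 (mod 39), i.e. 11^(-1) ≡ -7 ≡ 32 (mod 39).
x ≡ 32 × 11 = 352 ≡ 1 (mod 39).
Check: 22 × 1 = 22 ≡ 22 (mod 78).
x ≡ 1 (mod 39), giving 2 solutions mod 78.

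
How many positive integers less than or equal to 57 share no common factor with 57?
36

57 = 3 × 19
φ(n) = n × ∏(1 - 1/p) for each prime p dividing n
φ(57) = 57 × (1 - 1/3) × (1 - 1/19) = 36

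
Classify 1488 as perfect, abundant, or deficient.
abundant

Proper divisors of 1488: sum = 1 + 2 + 3 + 4 + 6 + 8 + 12 + 16 + ... + 248 + 372 + 496 + 744 (19 divisors) = 2480
Since 2480 > 1488, 1488 is abundant.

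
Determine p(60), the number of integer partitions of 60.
966467

p(n) counts ways to write n as a sum of positive integers (order ignored).
Euler's pentagonal recurrence: p(k) = p(k-1) + p(k-2) - p(k-5) - p(k-7) + p(k-12) + p(k-15) - ... (offsets j(3j∓1)/2, signs ++--, p(0)=1, p(<0)=0).
DP table for k = 0..59: p(0)=1, p(1)=1, p(2)=2, p(3)=3, p(4)=5, p(5)=7, p(6)=11, p(7)=15, p(8)=22, p(9)=30, p(10)=42, p(11)=56, p(12)=77, p(13)=101, p(14)=135, p(15)=176, p(16)=231, p(17)=297, p(18)=385, p(19)=490, p(20)=627, p(21)=792, p(22)=1002, p(23)=1255, p(24)=1575, p(25)=1958, p(26)=2436, p(27)=3010, p(28)=3718, p(29)=4565, p(30)=5604, p(31)=6842, p(32)=8349, p(33)=10143, p(34)=12310, p(35)=14883, p(36)=17977, p(37)=21637, p(38)=26015, p(39)=31185, p(40)=37338, p(41)=44583, p(42)=53174, p(43)=63261, p(44)=75175, p(45)=89134, p(46)=105558, p(47)=124754, p(48)=147273, p(49)=173525, p(50)=204226, p(51)=239943, p(52)=281589, p(53)=329931, p(54)=386155, p(55)=451276, p(56)=526823, p(57)=614154, p(58)=715220, p(59)=831820.
Final step: p(60) = p(59) + p(58) - p(55) - p(53) + p(48) + p(45) - p(38) - p(34) + p(25) + p(20) - p(9) - p(3)
= 831820 + 715220 - 451276 - 329931 + 147273 + 89134 - 26015 - 12310 + 1958 + 627 - 30 - 3
= 966467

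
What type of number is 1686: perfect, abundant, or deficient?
abundant

Proper divisors of 1686: sum = 1 + 2 + 3 + 6 + 281 + 562 + 843 = 1698
Since 1698 > 1686, 1686 is abundant.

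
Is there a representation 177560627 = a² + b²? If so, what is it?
Not possible

Factorization: 177560627 = 41 × 163^3
By Fermat: n is sum of two squares iff every prime p ≡ 3 (mod 4) appears to even power.
Prime(s) ≡ 3 (mod 4) with odd exponent: [(163, 3)]
Therefore 177560627 cannot be expressed as a² + b².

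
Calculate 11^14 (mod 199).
62

Repeated squaring. Binary of 14 = 1110.
11^1 ≡ 11 (mod 199); 11^2 ≡ 121 (mod 199); 11^4 ≡ 114 (mod 199); 11^8 ≡ 61 (mod 199)
11^14 = 11^2 × 11^4 × 11^8 ≡ 62 (mod 199)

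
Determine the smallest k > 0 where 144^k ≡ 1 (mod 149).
74

149 is prime, so ord(144) divides φ(149) = 148.
Divisors of 148: 1, 2, 4, 37, 74, 148.
Repeated squaring: 144^1 ≡ 144, 144^2 ≡ 25, 144^4 ≡ 29, 144^8 ≡ 96, 144^16 ≡ 127, 144^32 ≡ 37, 144^64 ≡ 28, 144^128 ≡ 39 (mod 149).
Test 144^d mod 149 for each divisor d in increasing order:
144^1 ≡ 144
144^2 ≡ 25
144^4 ≡ 29
144^37 = 144^32·144^4·144^1 ≡ 148
144^74 = 144^64·144^8·144^2 ≡ 1  ← first divisor giving 1
The order is 74.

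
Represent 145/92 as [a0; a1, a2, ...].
[1; 1, 1, 2, 1, 3, 1, 2]

Euclidean algorithm steps:
145 = 1 × 92 + 53
92 = 1 × 53 + 39
53 = 1 × 39 + 14
39 = 2 × 14 + 11
14 = 1 × 11 + 3
11 = 3 × 3 + 2
3 = 1 × 2 + 1
2 = 2 × 1 + 0
Continued fraction: [1; 1, 1, 2, 1, 3, 1, 2]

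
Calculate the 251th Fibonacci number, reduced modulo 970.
309

Matrix identity: Q^n = [[F_(n+1), F_n], [F_n, F_(n-1)]] with Q = [[1,1],[1,0]].
n = 251 = 11111011₂. Square-and-multiply, entries mod 970:
Q^1 = [[1,1],[1,0]]
Q^3 = (Q^1)²·Q = [[3,2],[2,1]]
Q^7 = (Q^3)²·Q = [[21,13],[13,8]]
Q^15 = (Q^7)²·Q = [[17,610],[610,377]]
Q^31 = (Q^15)²·Q = [[659,879],[879,750]]
Q^62 = (Q^31)² = [[242,791],[791,421]]
Q^125 = (Q^62)²·Q = [[58,395],[395,633]]
Q^251 = (Q^125)²·Q = [[684,309],[309,375]]
F_251 mod 970 = Q^251[0][1] = 309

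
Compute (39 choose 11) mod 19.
0

Using Lucas' theorem:
Write n=39 and k=11 in base 19:
n in base 19: [2, 1]
k in base 19: [0, 11]
C(39,11) mod 19 = ∏ C(n_i, k_i) mod 19
Digit binomials (mod 19): C(2,0) = 1; C(1,11) = 0 (k_i > n_i)
Product: 1 × 0 = 0 ≡ 0 (mod 19)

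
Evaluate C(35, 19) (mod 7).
0

Using Lucas' theorem:
Write n=35 and k=19 in base 7:
n in base 7: [5, 0]
k in base 7: [2, 5]
C(35,19) mod 7 = ∏ C(n_i, k_i) mod 7
Digit binomials (mod 7): C(5,2) = 10 ≡ 3; C(0,5) = 0 (k_i > n_i)
Product: 3 × 0 = 0 ≡ 0 (mod 7)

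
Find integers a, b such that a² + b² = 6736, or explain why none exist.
56² + 60² (a=56, b=60)

Factorization: 6736 = 2^4 × 421
By Fermat: n is sum of two squares iff every prime p ≡ 3 (mod 4) appears to even power.
All primes ≡ 3 (mod 4) appear to even power.
Search a = 0, 1, 2, … for 6736 - a² a perfect square: first hit at a = 56: 6736 - 3136 = 3600 = 60².
6736 = 56² + 60² = 3136 + 3600 ✓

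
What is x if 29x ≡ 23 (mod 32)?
x ≡ 3 (mod 32)

gcd(29, 32) = 1, which divides 23, so solutions exist.
Find 29^(-1) mod 32 by the extended Euclidean algorithm:
32 = 1 × 29 + 3  ⟹  3 = (1)·32 + (-1)·29
29 = 9 × 3 + 2  ⟹  2 = (-9)·32 + (10)·29
3 = 1 × 2 + 1  ⟹  1 = (10)·32 + (-11)·29
So (-11)·29 ≡ 1 (mod 32), i.e. 29^(-1) ≡ -11 ≡ 21 (mod 32).
x ≡ 21 × 23 = 483 ≡ 3 (mod 32).
Check: 29 × 3 = 87 ≡ 23 (mod 32).
Unique solution: x ≡ 3 (mod 32)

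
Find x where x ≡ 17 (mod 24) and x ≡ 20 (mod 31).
113

Using Chinese Remainder Theorem:
M = 24 × 31 = 744
M1 = 31, M2 = 24
y1 = 31^(-1) mod 24 = 7
y2 = 24^(-1) mod 31 = 22
x = (17×31×7 + 20×24×22) mod 744 = 113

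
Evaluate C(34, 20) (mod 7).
6

Using Lucas' theorem:
Write n=34 and k=20 in base 7:
n in base 7: [4, 6]
k in base 7: [2, 6]
C(34,20) mod 7 = ∏ C(n_i, k_i) mod 7
Digit binomials (mod 7): C(4,2) = 6; C(6,6) = 1
Product: 6 × 1 = 6 ≡ 6 (mod 7)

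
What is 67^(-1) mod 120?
43

gcd(67, 120) = 1, so the inverse exists.
Extended Euclidean algorithm on (120, 67):
120 = 1 × 67 + 53  ⟹  53 = (1)·120 + (-1)·67
67 = 1 × 53 + 14  ⟹  14 = (-1)·120 + (2)·67
53 = 3 × 14 + 11  ⟹  11 = (4)·120 + (-7)·67
14 = 1 × 11 + 3  ⟹  3 = (-5)·120 + (9)·67
11 = 3 × 3 + 2  ⟹  2 = (19)·120 + (-34)·67
3 = 1 × 2 + 1  ⟹  1 = (-24)·120 + (43)·67
So (43)·67 ≡ 1 (mod 120), i.e. 67^(-1) ≡ 43 (mod 120).
Check: 67 × 43 = 2881 ≡ 1 (mod 120)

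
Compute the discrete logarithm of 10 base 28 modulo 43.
2

Baby-step giant-step with step n = ⌈√43⌉ = 7.
Baby steps 28^j mod 43 (j:value) for j=0..6: 0:1, 1:28, 2:10, 3:22, 4:14, 5:5, 6:11.
h = 10 is already in the table at j=2, so x = 2.
Check: 28^2 ≡ 10 (mod 43).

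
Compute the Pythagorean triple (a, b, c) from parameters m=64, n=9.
(4015, 1152, 4177)

Euclid's formula: a = m² - n², b = 2mn, c = m² + n²
m = 64, n = 9
a = 64² - 9² = 4096 - 81 = 4015
b = 2 × 64 × 9 = 1152
c = 64² + 9² = 4096 + 81 = 4177
Verification: 4015² + 1152² = 16120225 + 1327104 = 17447329 = 4177² ✓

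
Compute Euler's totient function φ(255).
128

255 = 3 × 5 × 17
φ(n) = n × ∏(1 - 1/p) for each prime p dividing n
φ(255) = 255 × (1 - 1/3) × (1 - 1/5) × (1 - 1/17) = 128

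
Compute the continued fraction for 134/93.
[1; 2, 3, 1, 2, 1, 2]

Euclidean algorithm steps:
134 = 1 × 93 + 41
93 = 2 × 41 + 11
41 = 3 × 11 + 8
11 = 1 × 8 + 3
8 = 2 × 3 + 2
3 = 1 × 2 + 1
2 = 2 × 1 + 0
Continued fraction: [1; 2, 3, 1, 2, 1, 2]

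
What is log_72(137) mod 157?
83

Baby-step giant-step with step n = ⌈√157⌉ = 13.
Baby steps 72^j mod 157 (j:value) for j=0..12: 0:1, 1:72, 2:3, 3:59, 4:9, 5:20, 6:27, 7:60, 8:81, 9:23, 10:86, 11:69, 12:101.
Giant-step multiplier: 72^(-13) ≡ 72^(156-13) = 72^143 ≡ 22 (mod 157).
Giant steps γ_i = 137·22^i mod 157: γ_0=137, γ_1=31, γ_2=54, γ_3=89, γ_4=74, γ_5=58, γ_6=20 (in table at j=5).
x = i·n + j = 6·13 + 5 = 83.
Check: 72^83 ≡ 137 (mod 157).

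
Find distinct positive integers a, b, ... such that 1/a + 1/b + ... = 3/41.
1/14 + 1/574

Greedy algorithm:
3/41: ceiling(41/3) = 14, use 1/14
1/574: ceiling(574/1) = 574, use 1/574
Result: 3/41 = 1/14 + 1/574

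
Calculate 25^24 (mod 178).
91

Repeated squaring. Binary of 24 = 11000.
25^1 ≡ 25 (mod 178); 25^2 ≡ 91 (mod 178); 25^4 ≡ 93 (mod 178); 25^8 ≡ 105 (mod 178); 25^16 ≡ 167 (mod 178)
25^24 = 25^8 × 25^16 ≡ 91 (mod 178)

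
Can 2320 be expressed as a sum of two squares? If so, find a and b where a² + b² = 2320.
4² + 48² (a=4, b=48)

Factorization: 2320 = 2^4 × 5 × 29
By Fermat: n is sum of two squares iff every prime p ≡ 3 (mod 4) appears to even power.
All primes ≡ 3 (mod 4) appear to even power.
Search a = 0, 1, 2, … for 2320 - a² a perfect square: first hit at a = 4: 2320 - 16 = 2304 = 48².
2320 = 4² + 48² = 16 + 2304 ✓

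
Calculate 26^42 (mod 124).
32

Repeated squaring. Binary of 42 = 101010.
26^1 ≡ 26 (mod 124); 26^2 ≡ 56 (mod 124); 26^4 ≡ 36 (mod 124); 26^8 ≡ 56 (mod 124); 26^16 ≡ 36 (mod 124); 26^32 ≡ 56 (mod 124)
26^42 = 26^2 × 26^8 × 26^32 ≡ 32 (mod 124)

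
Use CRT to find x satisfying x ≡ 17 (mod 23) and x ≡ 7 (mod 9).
178

Using Chinese Remainder Theorem:
M = 23 × 9 = 207
M1 = 9, M2 = 23
y1 = 9^(-1) mod 23 = 18
y2 = 23^(-1) mod 9 = 2
x = (17×9×18 + 7×23×2) mod 207 = 178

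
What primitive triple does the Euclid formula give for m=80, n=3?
(6391, 480, 6409)

Euclid's formula: a = m² - n², b = 2mn, c = m² + n²
m = 80, n = 3
a = 80² - 3² = 6400 - 9 = 6391
b = 2 × 80 × 3 = 480
c = 80² + 3² = 6400 + 9 = 6409
Verification: 6391² + 480² = 40844881 + 230400 = 41075281 = 6409² ✓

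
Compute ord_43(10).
21

43 is prime, so ord(10) divides φ(43) = 42.
Divisors of 42: 1, 2, 3, 6, 7, 14, 21, 42.
Repeated squaring: 10^1 ≡ 10, 10^2 ≡ 14, 10^4 ≡ 24, 10^8 ≡ 17, 10^16 ≡ 31, 10^32 ≡ 15 (mod 43).
Test 10^d mod 43 for each divisor d in increasing order:
10^1 ≡ 10
10^2 ≡ 14
10^3 = 10^2·10^1 ≡ 11
10^6 = 10^4·10^2 ≡ 35
10^7 = 10^4·10^2·10^1 ≡ 6
10^14 = 10^8·10^4·10^2 ≡ 36
10^21 = 10^16·10^4·10^1 ≡ 1  ← first divisor giving 1
The order is 21.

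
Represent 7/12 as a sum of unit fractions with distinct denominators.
1/2 + 1/12

Greedy algorithm:
7/12: ceiling(12/7) = 2, use 1/2
1/12: ceiling(12/1) = 12, use 1/12
Result: 7/12 = 1/2 + 1/12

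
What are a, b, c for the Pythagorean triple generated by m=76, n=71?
(735, 10792, 10817)

Euclid's formula: a = m² - n², b = 2mn, c = m² + n²
m = 76, n = 71
a = 76² - 71² = 5776 - 5041 = 735
b = 2 × 76 × 71 = 10792
c = 76² + 71² = 5776 + 5041 = 10817
Verification: 735² + 10792² = 540225 + 116467264 = 117007489 = 10817² ✓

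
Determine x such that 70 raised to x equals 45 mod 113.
3

Baby-step giant-step with step n = ⌈√113⌉ = 11.
Baby steps 70^j mod 113 (j:value) for j=0..10: 0:1, 1:70, 2:41, 3:45, 4:99, 5:37, 6:104, 7:48, 8:83, 9:47, 10:13.
h = 45 is already in the table at j=3, so x = 3.
Check: 70^3 ≡ 45 (mod 113).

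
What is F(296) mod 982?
547

Matrix identity: Q^n = [[F_(n+1), F_n], [F_n, F_(n-1)]] with Q = [[1,1],[1,0]].
n = 296 = 100101000₂. Square-and-multiply, entries mod 982:
Q^1 = [[1,1],[1,0]]
Q^2 = (Q^1)² = [[2,1],[1,1]]
Q^4 = (Q^2)² = [[5,3],[3,2]]
Q^9 = (Q^4)²·Q = [[55,34],[34,21]]
Q^18 = (Q^9)² = [[253,620],[620,615]]
Q^37 = (Q^18)²·Q = [[641,617],[617,24]]
Q^74 = (Q^37)² = [[78,811],[811,249]]
Q^148 = (Q^74)² = [[955,57],[57,898]]
Q^296 = (Q^148)² = [[50,547],[547,485]]
F_296 mod 982 = Q^296[0][1] = 547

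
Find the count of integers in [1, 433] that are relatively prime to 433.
432

433 = 433
φ(n) = n × ∏(1 - 1/p) for each prime p dividing n
φ(433) = 433 × (1 - 1/433) = 432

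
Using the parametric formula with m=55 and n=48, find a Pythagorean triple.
(721, 5280, 5329)

Euclid's formula: a = m² - n², b = 2mn, c = m² + n²
m = 55, n = 48
a = 55² - 48² = 3025 - 2304 = 721
b = 2 × 55 × 48 = 5280
c = 55² + 48² = 3025 + 2304 = 5329
Verification: 721² + 5280² = 519841 + 27878400 = 28398241 = 5329² ✓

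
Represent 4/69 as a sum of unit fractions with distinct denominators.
1/18 + 1/414

Greedy algorithm:
4/69: ceiling(69/4) = 18, use 1/18
1/414: ceiling(414/1) = 414, use 1/414
Result: 4/69 = 1/18 + 1/414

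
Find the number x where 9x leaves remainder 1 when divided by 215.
24

gcd(9, 215) = 1, so the inverse exists.
Extended Euclidean algorithm on (215, 9):
215 = 23 × 9 + 8  ⟹  8 = (1)·215 + (-23)·9
9 = 1 × 8 + 1  ⟹  1 = (-1)·215 + (24)·9
So (24)·9 ≡ 1 (mod 215), i.e. 9^(-1) ≡ 24 (mod 215).
Check: 9 × 24 = 216 ≡ 1 (mod 215)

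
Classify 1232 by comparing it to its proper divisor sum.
abundant

Proper divisors of 1232: sum = 1 + 2 + 4 + 7 + 8 + 11 + 14 + 16 + ... + 154 + 176 + 308 + 616 (19 divisors) = 1744
Since 1744 > 1232, 1232 is abundant.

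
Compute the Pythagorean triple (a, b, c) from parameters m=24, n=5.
(551, 240, 601)

Euclid's formula: a = m² - n², b = 2mn, c = m² + n²
m = 24, n = 5
a = 24² - 5² = 576 - 25 = 551
b = 2 × 24 × 5 = 240
c = 24² + 5² = 576 + 25 = 601
Verification: 551² + 240² = 303601 + 57600 = 361201 = 601² ✓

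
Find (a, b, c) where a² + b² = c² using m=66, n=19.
(3995, 2508, 4717)

Euclid's formula: a = m² - n², b = 2mn, c = m² + n²
m = 66, n = 19
a = 66² - 19² = 4356 - 361 = 3995
b = 2 × 66 × 19 = 2508
c = 66² + 19² = 4356 + 361 = 4717
Verification: 3995² + 2508² = 15960025 + 6290064 = 22250089 = 4717² ✓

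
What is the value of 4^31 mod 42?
4

Repeated squaring. Binary of 31 = 11111.
4^1 ≡ 4 (mod 42); 4^2 ≡ 16 (mod 42); 4^4 ≡ 4 (mod 42); 4^8 ≡ 16 (mod 42); 4^16 ≡ 4 (mod 42)
4^31 = 4^1 × 4^2 × 4^4 × 4^8 × 4^16 ≡ 4 (mod 42)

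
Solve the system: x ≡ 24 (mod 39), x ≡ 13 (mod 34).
999

Using Chinese Remainder Theorem:
M = 39 × 34 = 1326
M1 = 34, M2 = 39
y1 = 34^(-1) mod 39 = 31
y2 = 39^(-1) mod 34 = 7
x = (24×34×31 + 13×39×7) mod 1326 = 999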